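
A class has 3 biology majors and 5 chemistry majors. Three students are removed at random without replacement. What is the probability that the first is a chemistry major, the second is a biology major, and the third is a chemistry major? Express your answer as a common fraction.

5/28

Multiply the probability of each draw given the previous ones:
P = 5/8 × 3/7 × 4/6 = 60/336 = 5/28.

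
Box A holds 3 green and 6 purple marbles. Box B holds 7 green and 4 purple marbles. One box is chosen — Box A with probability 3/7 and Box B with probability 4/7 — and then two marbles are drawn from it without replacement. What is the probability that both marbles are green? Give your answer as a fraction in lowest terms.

From Box A: P(both green) = (3/9)(2/8) = 1/12.
From Box B: P(both green) = (7/11)(6/10) = 21/55.
Total probability = (3/7)(1/12) + (4/7)(21/55) = 391/1540.

391/1540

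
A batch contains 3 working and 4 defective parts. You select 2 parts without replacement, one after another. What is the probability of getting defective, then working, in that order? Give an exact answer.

2/7

Multiply the probability of each draw given the previous ones:
P = 4/7 × 3/6 = 12/42 = 2/7.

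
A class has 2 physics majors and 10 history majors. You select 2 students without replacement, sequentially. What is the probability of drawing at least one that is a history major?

P(no history majors) = 2/12 × 1/11 = 2/132 = 1/66.
P(at least one) = 1 − 1/66 = 65/66.

65/66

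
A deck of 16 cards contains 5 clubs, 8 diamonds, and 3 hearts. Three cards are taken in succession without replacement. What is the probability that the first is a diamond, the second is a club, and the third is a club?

Each draw changes the counts, so multiply the conditional probabilities along the sequence:
P = 8/16 × 5/15 × 4/14 = 160/3360 = 1/21.

1/21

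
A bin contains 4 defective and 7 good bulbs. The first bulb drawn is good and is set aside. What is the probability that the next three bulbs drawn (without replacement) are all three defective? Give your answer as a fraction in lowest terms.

1/30

With the first bulb removed, 4 defective remain out of 10.
P = 4/10 × 3/9 × 2/8 = 24/720 = 1/30.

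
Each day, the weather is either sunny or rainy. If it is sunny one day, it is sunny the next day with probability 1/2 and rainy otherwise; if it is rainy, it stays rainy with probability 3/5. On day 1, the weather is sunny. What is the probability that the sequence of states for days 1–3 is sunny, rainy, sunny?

Day 1 is given. For each transition, use the conditional probability from the current state:
P(rainy | sunny) = 1/2; P(sunny | rainy) = 2/5.
P = 1/2 × 2/5 = 2/10 = 1/5.

1/5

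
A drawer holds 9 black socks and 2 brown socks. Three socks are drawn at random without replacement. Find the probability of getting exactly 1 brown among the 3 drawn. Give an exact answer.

One ordering (brown drawn first) has probability 2/11 × 9/10 × 8/9 = 144/990 = 8/55.
There are C(3,1) = 3 such orderings, each equally likely, so P = 3 × 8/55 = 24/55.

24/55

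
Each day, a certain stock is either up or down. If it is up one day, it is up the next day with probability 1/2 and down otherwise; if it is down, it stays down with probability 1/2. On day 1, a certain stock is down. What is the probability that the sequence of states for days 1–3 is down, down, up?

Day 1 is given. For each transition, use the conditional probability from the current state:
P(down | down) = 1/2; P(up | down) = 1/2.
P = 1/2 × 1/2 = 1/4.

1/4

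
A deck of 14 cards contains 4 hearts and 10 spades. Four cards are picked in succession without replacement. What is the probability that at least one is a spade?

1000/1001

P(no spades) = 4/14 × 3/13 × 2/12 × 1/11 = 24/24024 = 1/1001.
P(at least one) = 1 − 1/1001 = 1000/1001.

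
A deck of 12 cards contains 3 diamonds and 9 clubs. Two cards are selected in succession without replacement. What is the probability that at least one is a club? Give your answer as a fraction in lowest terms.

21/22

P(no clubs) = 3/12 × 2/11 = 6/132 = 1/22.
P(at least one) = 1 − 1/22 = 21/22.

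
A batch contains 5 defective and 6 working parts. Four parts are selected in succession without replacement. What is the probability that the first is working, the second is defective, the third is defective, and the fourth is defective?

1/22

Each draw changes the counts, so multiply the conditional probabilities along the sequence:
P = 6/11 × 5/10 × 4/9 × 3/8 = 360/7920 = 1/22.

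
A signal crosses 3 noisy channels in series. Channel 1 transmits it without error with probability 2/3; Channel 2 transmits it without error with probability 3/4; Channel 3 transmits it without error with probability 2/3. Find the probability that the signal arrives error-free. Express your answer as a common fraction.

1/3

Each stage is reached only if all earlier stages succeed, so
P = 2/3 × 3/4 × 2/3 = 12/36 = 1/3.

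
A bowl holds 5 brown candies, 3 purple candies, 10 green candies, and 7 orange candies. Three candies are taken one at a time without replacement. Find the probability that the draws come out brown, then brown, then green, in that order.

Each draw changes the counts, so multiply the conditional probabilities along the sequence:
P = 5/25 × 4/24 × 10/23 = 200/13800 = 1/69.

1/69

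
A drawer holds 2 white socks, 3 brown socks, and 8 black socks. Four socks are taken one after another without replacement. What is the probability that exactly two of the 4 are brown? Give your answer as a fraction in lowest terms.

27/143

One ordering (brown drawn first) has probability 3/13 × 2/12 × 10/11 × 9/10 = 540/17160 = 9/286.
There are C(4,2) = 6 such orderings, each equally likely, so P = 6 × 9/286 = 27/143.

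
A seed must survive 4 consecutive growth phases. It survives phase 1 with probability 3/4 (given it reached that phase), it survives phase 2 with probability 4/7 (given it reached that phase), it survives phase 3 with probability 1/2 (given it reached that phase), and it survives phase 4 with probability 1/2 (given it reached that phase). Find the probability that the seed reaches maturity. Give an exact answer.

The events are sequential, so multiply the conditional probabilities:
P = 3/4 × 4/7 × 1/2 × 1/2 = 12/112 = 3/28.

3/28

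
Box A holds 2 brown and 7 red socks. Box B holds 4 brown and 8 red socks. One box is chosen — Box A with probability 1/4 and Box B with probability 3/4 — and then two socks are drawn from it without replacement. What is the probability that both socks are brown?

From Box A: P(both brown) = (2/9)(1/8) = 1/36.
From Box B: P(both brown) = (4/12)(3/11) = 1/11.
Total probability = (1/4)(1/36) + (3/4)(1/11) = 119/1584.

119/1584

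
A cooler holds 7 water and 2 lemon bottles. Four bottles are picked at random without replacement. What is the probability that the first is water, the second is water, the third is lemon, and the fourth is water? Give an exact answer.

Each draw changes the counts, so multiply the conditional probabilities along the sequence:
P = 7/9 × 6/8 × 2/7 × 5/6 = 420/3024 = 5/36.

5/36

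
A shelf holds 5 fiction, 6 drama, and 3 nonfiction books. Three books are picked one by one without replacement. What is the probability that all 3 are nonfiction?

P = 3/14 × 2/13 × 1/12 = 6/2184 = 1/364.

1/364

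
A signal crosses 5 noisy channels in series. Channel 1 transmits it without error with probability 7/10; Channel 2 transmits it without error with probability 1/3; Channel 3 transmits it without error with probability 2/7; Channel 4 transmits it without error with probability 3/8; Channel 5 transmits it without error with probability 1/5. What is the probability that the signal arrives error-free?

1/200

Multiplying along the chain,
P = 7/10 × 1/3 × 2/7 × 3/8 × 1/5 = 42/8400 = 1/200.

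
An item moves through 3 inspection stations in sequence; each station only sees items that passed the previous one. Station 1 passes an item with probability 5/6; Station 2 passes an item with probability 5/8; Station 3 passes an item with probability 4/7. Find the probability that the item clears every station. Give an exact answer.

The events are sequential, so multiply the conditional probabilities:
P = 5/6 × 5/8 × 4/7 = 100/336 = 25/84.

25/84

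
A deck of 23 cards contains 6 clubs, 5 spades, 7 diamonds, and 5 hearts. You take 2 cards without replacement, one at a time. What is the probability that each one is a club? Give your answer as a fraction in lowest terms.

15/253

P = 6/23 × 5/22 = 30/506 = 15/253.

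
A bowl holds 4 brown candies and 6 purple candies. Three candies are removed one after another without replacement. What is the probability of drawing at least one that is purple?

P(no purple) = 4/10 × 3/9 × 2/8 = 24/720 = 1/30.
P(at least one) = 1 − 1/30 = 29/30.

29/30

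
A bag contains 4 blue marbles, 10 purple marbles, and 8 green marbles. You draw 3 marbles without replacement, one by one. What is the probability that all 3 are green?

2/55

P(every draw is green) = 8/22 × 7/21 × 6/20 = 336/9240 = 2/55.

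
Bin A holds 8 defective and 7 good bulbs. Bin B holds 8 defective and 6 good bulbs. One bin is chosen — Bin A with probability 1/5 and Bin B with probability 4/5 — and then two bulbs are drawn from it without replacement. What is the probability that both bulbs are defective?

292/975

From Bin A: P(both defective) = (8/15)(7/14) = 4/15.
From Bin B: P(both defective) = (8/14)(7/13) = 4/13.
Total probability = (1/5)(4/15) + (4/5)(4/13) = 292/975.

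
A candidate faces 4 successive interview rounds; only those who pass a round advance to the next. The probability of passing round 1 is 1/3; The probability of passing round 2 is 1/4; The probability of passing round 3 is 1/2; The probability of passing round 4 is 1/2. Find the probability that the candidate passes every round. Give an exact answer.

1/48

Each stage is reached only if all earlier stages succeed, so
P = 1/3 × 1/4 × 1/2 × 1/2 = 1/48.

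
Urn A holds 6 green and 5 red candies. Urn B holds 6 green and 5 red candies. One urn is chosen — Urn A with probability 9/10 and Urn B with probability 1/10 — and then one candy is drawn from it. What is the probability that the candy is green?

From Urn A: P(green) = 6/11.
From Urn B: P(green) = 6/11.
Total probability = (9/10)(6/11) + (1/10)(6/11) = 6/11.

6/11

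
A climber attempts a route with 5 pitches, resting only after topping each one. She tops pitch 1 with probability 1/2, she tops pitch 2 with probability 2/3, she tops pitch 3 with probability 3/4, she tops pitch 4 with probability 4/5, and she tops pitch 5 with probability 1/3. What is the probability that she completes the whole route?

1/15

Multiplying along the chain,
P = 1/2 × 2/3 × 3/4 × 4/5 × 1/3 = 24/360 = 1/15.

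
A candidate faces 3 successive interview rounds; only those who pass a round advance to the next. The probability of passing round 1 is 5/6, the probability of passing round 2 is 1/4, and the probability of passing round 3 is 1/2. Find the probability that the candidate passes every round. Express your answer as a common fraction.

The events are sequential, so multiply the conditional probabilities:
P = 5/6 × 1/4 × 1/2 = 5/48.

5/48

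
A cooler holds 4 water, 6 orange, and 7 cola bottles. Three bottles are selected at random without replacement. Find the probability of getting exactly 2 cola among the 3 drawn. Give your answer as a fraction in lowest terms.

One ordering (cola drawn first) has probability 7/17 × 6/16 × 10/15 = 420/4080 = 7/68.
There are C(3,2) = 3 such orderings, each equally likely, so P = 3 × 7/68 = 21/68.

21/68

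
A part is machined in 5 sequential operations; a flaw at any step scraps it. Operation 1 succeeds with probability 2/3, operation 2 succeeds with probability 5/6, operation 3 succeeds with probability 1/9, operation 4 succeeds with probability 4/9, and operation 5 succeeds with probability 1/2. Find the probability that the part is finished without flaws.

The events are sequential, so multiply the conditional probabilities:
P = 2/3 × 5/6 × 1/9 × 4/9 × 1/2 = 40/2916 = 10/729.

10/729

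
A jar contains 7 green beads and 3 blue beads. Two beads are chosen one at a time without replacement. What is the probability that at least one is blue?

P(no blue) = 7/10 × 6/9 = 42/90 = 7/15.
P(at least one) = 1 − 7/15 = 8/15.

8/15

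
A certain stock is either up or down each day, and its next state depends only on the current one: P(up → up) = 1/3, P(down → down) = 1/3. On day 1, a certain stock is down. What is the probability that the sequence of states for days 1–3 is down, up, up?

Day 1 is given. For each transition, use the conditional probability from the current state:
P(up | down) = 2/3; P(up | up) = 1/3.
P = 2/3 × 1/3 = 2/9.

2/9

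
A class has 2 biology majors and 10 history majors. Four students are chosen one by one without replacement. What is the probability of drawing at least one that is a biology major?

P(no biology majors) = 10/12 × 9/11 × 8/10 × 7/9 = 5040/11880 = 14/33.
P(at least one) = 1 − 14/33 = 19/33.

19/33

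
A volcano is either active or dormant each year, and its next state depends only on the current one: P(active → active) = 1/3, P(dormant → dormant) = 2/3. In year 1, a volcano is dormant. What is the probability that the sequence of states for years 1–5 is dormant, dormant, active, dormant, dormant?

Year 1 is given. For each transition, use the conditional probability from the current state:
P(dormant | dormant) = 2/3; P(active | dormant) = 1/3; P(dormant | active) = 2/3; P(dormant | dormant) = 2/3.
P = 2/3 × 1/3 × 2/3 × 2/3 = 8/81.

8/81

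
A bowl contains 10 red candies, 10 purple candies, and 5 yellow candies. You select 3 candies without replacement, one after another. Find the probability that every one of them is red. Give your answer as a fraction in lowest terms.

6/115

P(all red) = 10/25 × 9/24 × 8/23 = 720/13800 = 6/115.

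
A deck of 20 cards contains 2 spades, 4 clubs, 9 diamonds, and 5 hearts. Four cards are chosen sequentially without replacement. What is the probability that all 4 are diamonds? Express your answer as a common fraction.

P(every draw is a diamond) = 9/20 × 8/19 × 7/18 × 6/17 = 3024/116280 = 42/1615.

42/1615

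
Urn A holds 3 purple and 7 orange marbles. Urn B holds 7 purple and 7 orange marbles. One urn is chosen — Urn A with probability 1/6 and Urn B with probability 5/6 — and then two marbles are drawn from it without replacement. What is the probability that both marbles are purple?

119/585

From Urn A: P(both purple) = (3/10)(2/9) = 1/15.
From Urn B: P(both purple) = (7/14)(6/13) = 3/13.
Total probability = (1/6)(1/15) + (5/6)(3/13) = 119/585.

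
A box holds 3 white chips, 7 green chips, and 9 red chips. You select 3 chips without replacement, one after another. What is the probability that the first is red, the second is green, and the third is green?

Each draw changes the counts, so multiply the conditional probabilities along the sequence:
P = 9/19 × 7/18 × 6/17 = 378/5814 = 21/323.

21/323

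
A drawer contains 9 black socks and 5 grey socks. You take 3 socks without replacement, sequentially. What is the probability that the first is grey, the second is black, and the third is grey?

Chain rule:
P = 5/14 × 9/13 × 4/12 = 180/2184 = 15/182.

15/182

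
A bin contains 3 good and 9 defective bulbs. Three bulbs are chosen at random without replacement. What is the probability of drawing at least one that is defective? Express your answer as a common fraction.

P(no defective) = 3/12 × 2/11 × 1/10 = 6/1320 = 1/220.
P(at least one) = 1 − 1/220 = 219/220.

219/220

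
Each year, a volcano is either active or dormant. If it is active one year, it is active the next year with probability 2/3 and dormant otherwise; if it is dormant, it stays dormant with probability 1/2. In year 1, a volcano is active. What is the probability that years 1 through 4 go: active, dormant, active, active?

1/9

Year 1 is given. For each transition, use the conditional probability from the current state:
P(dormant | active) = 1/3; P(active | dormant) = 1/2; P(active | active) = 2/3.
P = 1/3 × 1/2 × 2/3 = 2/18 = 1/9.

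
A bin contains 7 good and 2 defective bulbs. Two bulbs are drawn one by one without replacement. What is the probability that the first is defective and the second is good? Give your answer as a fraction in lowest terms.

7/36

Chain rule:
P = 2/9 × 7/8 = 14/72 = 7/36.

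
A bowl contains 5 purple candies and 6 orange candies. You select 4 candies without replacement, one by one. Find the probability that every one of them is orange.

P(all orange) = 6/11 × 5/10 × 4/9 × 3/8 = 360/7920 = 1/22.

1/22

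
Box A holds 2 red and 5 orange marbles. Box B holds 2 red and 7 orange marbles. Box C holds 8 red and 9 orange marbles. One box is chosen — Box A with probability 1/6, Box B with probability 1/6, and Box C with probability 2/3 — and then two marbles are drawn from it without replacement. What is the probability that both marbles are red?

From Box A: P(both red) = (2/7)(1/6) = 1/21.
From Box B: P(both red) = (2/9)(1/8) = 1/36.
From Box C: P(both red) = (8/17)(7/16) = 7/34.
Total probability = (1/6)(1/21) + (1/6)(1/36) + (2/3)(7/34) = 3851/25704.

3851/25704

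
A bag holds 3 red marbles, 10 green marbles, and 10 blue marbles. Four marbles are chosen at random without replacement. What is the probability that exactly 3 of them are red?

4/1771

One ordering (red drawn first) has probability 3/23 × 2/22 × 1/21 × 20/20 = 120/212520 = 1/1771.
There are C(4,3) = 4 such orderings, each equally likely, so P = 4 × 1/1771 = 4/1771.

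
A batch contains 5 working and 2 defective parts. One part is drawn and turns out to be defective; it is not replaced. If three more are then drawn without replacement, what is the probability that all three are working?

After the first draw, 5 of the remaining 6 parts are working.
P = 5/6 × 4/5 × 3/4 = 60/120 = 1/2.

1/2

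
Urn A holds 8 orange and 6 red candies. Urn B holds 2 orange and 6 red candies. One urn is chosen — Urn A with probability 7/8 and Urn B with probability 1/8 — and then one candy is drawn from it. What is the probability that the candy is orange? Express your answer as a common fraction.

From Urn A: P(orange) = 8/14.
From Urn B: P(orange) = 2/8.
Total probability = (7/8)(8/14) + (1/8)(2/8) = 17/32.

17/32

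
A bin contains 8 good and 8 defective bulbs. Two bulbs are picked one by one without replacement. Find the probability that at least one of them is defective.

P(no defective) = 8/16 × 7/15 = 56/240 = 7/30.
P(at least one) = 1 − 7/30 = 23/30.

23/30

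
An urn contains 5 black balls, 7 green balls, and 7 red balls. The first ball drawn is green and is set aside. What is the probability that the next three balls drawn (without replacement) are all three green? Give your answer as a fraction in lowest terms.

With the first ball removed, 6 green remain out of 18.
P = 6/18 × 5/17 × 4/16 = 120/4896 = 5/204.

5/204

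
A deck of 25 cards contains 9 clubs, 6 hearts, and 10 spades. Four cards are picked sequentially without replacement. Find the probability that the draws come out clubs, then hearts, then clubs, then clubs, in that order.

Multiply the probability of each draw given the previous ones:
P = 9/25 × 6/24 × 8/23 × 7/22 = 3024/303600 = 63/6325.

63/6325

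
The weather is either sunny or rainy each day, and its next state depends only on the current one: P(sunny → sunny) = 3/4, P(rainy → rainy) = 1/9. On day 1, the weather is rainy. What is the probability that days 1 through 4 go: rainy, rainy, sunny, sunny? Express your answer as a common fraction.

Day 1 is given. For each transition, use the conditional probability from the current state:
P(rainy | rainy) = 1/9; P(sunny | rainy) = 8/9; P(sunny | sunny) = 3/4.
P = 1/9 × 8/9 × 3/4 = 24/324 = 2/27.

2/27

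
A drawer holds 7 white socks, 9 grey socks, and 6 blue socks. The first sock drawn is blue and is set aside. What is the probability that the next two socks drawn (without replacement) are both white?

With the first sock removed, 7 white remain out of 21.
P = 7/21 × 6/20 = 42/420 = 1/10.

1/10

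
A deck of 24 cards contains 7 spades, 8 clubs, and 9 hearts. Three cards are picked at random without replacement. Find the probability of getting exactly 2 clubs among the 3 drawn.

One ordering (clubs drawn first) has probability 8/24 × 7/23 × 16/22 = 896/12144 = 56/759.
There are C(3,2) = 3 such orderings, each equally likely, so P = 3 × 56/759 = 56/253.

56/253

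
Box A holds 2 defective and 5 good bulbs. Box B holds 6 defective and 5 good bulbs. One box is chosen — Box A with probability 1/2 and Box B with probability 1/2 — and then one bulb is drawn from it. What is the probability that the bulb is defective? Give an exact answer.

32/77

From Box A: P(defective) = 2/7.
From Box B: P(defective) = 6/11.
Total probability = (1/2)(2/7) + (1/2)(6/11) = 32/77.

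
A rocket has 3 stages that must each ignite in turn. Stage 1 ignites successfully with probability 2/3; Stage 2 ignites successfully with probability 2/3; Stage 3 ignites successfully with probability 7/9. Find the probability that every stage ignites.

28/81

The events are sequential, so multiply the conditional probabilities:
P = 2/3 × 2/3 × 7/9 = 28/81.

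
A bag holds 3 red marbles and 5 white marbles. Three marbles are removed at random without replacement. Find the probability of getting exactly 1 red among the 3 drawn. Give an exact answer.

One ordering (red drawn first) has probability 3/8 × 5/7 × 4/6 = 60/336 = 5/28.
There are C(3,1) = 3 such orderings, each equally likely, so P = 3 × 5/28 = 15/28.

15/28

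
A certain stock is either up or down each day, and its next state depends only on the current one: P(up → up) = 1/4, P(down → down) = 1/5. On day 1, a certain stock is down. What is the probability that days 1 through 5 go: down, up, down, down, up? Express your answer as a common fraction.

12/125

Day 1 is given. For each transition, use the conditional probability from the current state:
P(up | down) = 4/5; P(down | up) = 3/4; P(down | down) = 1/5; P(up | down) = 4/5.
P = 4/5 × 3/4 × 1/5 × 4/5 = 48/500 = 12/125.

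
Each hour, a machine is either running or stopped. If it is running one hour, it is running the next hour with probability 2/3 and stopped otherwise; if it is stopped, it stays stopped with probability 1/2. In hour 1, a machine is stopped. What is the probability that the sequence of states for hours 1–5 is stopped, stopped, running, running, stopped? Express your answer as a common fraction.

1/18

Hour 1 is given. For each transition, use the conditional probability from the current state:
P(stopped | stopped) = 1/2; P(running | stopped) = 1/2; P(running | running) = 2/3; P(stopped | running) = 1/3.
P = 1/2 × 1/2 × 2/3 × 1/3 = 2/36 = 1/18.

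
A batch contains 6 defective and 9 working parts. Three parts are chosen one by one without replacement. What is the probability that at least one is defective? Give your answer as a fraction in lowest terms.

53/65

P(no defective) = 9/15 × 8/14 × 7/13 = 504/2730 = 12/65.
P(at least one) = 1 − 12/65 = 53/65.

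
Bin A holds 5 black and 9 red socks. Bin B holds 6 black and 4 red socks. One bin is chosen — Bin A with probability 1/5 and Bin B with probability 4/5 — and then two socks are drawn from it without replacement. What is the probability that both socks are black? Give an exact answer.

From Bin A: P(both black) = (5/14)(4/13) = 10/91.
From Bin B: P(both black) = (6/10)(5/9) = 1/3.
Total probability = (1/5)(10/91) + (4/5)(1/3) = 394/1365.

394/1365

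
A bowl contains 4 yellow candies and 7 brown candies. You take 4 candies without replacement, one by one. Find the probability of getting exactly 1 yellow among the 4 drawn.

14/33

One ordering (yellow drawn first) has probability 4/11 × 7/10 × 6/9 × 5/8 = 840/7920 = 7/66.
There are C(4,1) = 4 such orderings, each equally likely, so P = 4 × 7/66 = 14/33.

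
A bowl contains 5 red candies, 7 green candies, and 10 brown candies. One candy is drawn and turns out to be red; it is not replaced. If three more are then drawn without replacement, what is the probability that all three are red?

After the first draw, 4 of the remaining 21 candies are red.
P = 4/21 × 3/20 × 2/19 = 24/7980 = 2/665.

2/665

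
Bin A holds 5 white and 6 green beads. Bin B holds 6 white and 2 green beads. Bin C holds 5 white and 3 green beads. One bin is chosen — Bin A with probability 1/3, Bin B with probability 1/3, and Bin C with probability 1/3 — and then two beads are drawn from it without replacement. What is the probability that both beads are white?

From Bin A: P(both white) = (5/11)(4/10) = 2/11.
From Bin B: P(both white) = (6/8)(5/7) = 15/28.
From Bin C: P(both white) = (5/8)(4/7) = 5/14.
Total probability = (1/3)(2/11) + (1/3)(15/28) + (1/3)(5/14) = 331/924.

331/924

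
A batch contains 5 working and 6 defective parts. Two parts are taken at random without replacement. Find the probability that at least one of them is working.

8/11

P(no working) = 6/11 × 5/10 = 30/110 = 3/11.
P(at least one) = 1 − 3/11 = 8/11.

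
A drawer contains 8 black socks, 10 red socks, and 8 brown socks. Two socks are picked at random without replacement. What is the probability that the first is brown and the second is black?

32/325

Each draw changes the counts, so multiply the conditional probabilities along the sequence:
P = 8/26 × 8/25 = 64/650 = 32/325.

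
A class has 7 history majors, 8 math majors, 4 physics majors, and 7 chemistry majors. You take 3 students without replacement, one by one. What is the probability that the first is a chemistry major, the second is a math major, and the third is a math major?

49/1950

Multiply the probability of each draw given the previous ones:
P = 7/26 × 8/25 × 7/24 = 392/15600 = 49/1950.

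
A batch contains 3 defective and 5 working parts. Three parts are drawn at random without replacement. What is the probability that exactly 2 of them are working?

15/28

One ordering (working drawn first) has probability 5/8 × 4/7 × 3/6 = 60/336 = 5/28.
There are C(3,2) = 3 such orderings, each equally likely, so P = 3 × 5/28 = 15/28.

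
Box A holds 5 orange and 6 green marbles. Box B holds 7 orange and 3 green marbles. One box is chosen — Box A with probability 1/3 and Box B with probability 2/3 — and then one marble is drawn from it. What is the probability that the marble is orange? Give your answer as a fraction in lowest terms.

34/55

From Box A: P(orange) = 5/11.
From Box B: P(orange) = 7/10.
Total probability = (1/3)(5/11) + (2/3)(7/10) = 34/55.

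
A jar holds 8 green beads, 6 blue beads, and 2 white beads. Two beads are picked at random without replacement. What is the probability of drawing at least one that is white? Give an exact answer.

P(no white) = 14/16 × 13/15 = 182/240 = 91/120.
P(at least one) = 1 − 91/120 = 29/120.

29/120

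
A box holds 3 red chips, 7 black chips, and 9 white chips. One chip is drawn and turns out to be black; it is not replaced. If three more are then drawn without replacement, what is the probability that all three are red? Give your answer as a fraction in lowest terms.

With the first chip removed, 3 red remain out of 18.
P = 3/18 × 2/17 × 1/16 = 6/4896 = 1/816.

1/816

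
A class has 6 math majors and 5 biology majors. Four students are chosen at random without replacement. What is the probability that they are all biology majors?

1/66

P = 5/11 × 4/10 × 3/9 × 2/8 = 120/7920 = 1/66.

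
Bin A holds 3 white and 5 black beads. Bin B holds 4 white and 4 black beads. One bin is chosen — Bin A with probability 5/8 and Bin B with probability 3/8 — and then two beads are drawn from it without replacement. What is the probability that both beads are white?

33/224

From Bin A: P(both white) = (3/8)(2/7) = 3/28.
From Bin B: P(both white) = (4/8)(3/7) = 3/14.
Total probability = (5/8)(3/28) + (3/8)(3/14) = 33/224.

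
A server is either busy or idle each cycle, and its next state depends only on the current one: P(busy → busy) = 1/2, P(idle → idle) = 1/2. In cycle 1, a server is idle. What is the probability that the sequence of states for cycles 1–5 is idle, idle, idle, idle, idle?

1/16

Cycle 1 is given. For each transition, use the conditional probability from the current state:
P(idle | idle) = 1/2; P(idle | idle) = 1/2; P(idle | idle) = 1/2; P(idle | idle) = 1/2.
P = 1/2 × 1/2 × 1/2 × 1/2 = 1/16.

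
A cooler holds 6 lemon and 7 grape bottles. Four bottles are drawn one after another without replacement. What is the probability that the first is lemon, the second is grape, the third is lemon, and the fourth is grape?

21/286

Each draw changes the counts, so multiply the conditional probabilities along the sequence:
P = 6/13 × 7/12 × 5/11 × 6/10 = 1260/17160 = 21/286.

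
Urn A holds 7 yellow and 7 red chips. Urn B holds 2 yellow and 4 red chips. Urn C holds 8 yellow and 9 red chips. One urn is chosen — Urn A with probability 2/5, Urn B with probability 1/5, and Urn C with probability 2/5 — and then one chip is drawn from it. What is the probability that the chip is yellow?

116/255

From Urn A: P(yellow) = 7/14.
From Urn B: P(yellow) = 2/6.
From Urn C: P(yellow) = 8/17.
Total probability = (2/5)(7/14) + (1/5)(2/6) + (2/5)(8/17) = 116/255.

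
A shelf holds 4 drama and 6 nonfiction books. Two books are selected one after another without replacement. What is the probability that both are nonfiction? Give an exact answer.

1/3

P(all nonfiction) = 6/10 × 5/9 = 30/90 = 1/3.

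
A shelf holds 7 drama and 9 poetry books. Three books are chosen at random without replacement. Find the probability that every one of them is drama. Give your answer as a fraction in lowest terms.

1/16

P(every draw is drama) = 7/16 × 6/15 × 5/14 = 210/3360 = 1/16.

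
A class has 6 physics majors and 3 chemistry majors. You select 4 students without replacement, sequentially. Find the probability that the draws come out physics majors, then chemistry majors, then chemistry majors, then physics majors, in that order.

5/84

Multiply the probability of each draw given the previous ones:
P = 6/9 × 3/8 × 2/7 × 5/6 = 180/3024 = 5/84.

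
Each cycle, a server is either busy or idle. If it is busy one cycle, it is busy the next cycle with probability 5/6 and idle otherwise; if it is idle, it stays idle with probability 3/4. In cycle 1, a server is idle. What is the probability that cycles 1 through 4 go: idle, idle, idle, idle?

27/64

Cycle 1 is given. For each transition, use the conditional probability from the current state:
P(idle | idle) = 3/4; P(idle | idle) = 3/4; P(idle | idle) = 3/4.
P = 3/4 × 3/4 × 3/4 = 27/64.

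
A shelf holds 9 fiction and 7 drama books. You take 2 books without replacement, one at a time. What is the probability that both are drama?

P = 7/16 × 6/15 = 42/240 = 7/40.

7/40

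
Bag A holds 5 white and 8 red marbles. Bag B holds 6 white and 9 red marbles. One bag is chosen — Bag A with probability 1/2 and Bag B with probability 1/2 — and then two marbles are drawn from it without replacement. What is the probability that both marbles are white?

From Bag A: P(both white) = (5/13)(4/12) = 5/39.
From Bag B: P(both white) = (6/15)(5/14) = 1/7.
Total probability = (1/2)(5/39) + (1/2)(1/7) = 37/273.

37/273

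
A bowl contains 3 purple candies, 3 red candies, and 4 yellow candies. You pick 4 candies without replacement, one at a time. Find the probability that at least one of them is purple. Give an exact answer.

P(no purple) = 7/10 × 6/9 × 5/8 × 4/7 = 840/5040 = 1/6.
P(at least one) = 1 − 1/6 = 5/6.

5/6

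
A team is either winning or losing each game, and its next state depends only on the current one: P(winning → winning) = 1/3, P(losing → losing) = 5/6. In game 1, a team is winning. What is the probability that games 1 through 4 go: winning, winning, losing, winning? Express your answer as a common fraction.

1/27

Game 1 is given. For each transition, use the conditional probability from the current state:
P(winning | winning) = 1/3; P(losing | winning) = 2/3; P(winning | losing) = 1/6.
P = 1/3 × 2/3 × 1/6 = 2/54 = 1/27.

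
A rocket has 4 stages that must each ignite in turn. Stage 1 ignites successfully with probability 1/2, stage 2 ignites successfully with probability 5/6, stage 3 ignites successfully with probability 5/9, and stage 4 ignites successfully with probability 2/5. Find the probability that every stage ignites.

Multiplying along the chain,
P = 1/2 × 5/6 × 5/9 × 2/5 = 50/540 = 5/54.

5/54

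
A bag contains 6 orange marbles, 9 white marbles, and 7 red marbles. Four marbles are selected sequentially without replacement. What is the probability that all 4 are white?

P = 9/22 × 8/21 × 7/20 × 6/19 = 3024/175560 = 18/1045.

18/1045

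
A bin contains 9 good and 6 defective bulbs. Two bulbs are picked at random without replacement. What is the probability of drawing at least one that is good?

6/7

P(no good) = 6/15 × 5/14 = 30/210 = 1/7.
P(at least one) = 1 − 1/7 = 6/7.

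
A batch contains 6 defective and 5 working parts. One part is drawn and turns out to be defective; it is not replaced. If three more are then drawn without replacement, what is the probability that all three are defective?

After the first draw, 5 of the remaining 10 parts are defective.
P = 5/10 × 4/9 × 3/8 = 60/720 = 1/12.

1/12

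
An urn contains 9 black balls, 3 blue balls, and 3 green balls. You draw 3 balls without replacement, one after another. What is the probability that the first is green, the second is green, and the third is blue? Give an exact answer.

Multiply the probability of each draw given the previous ones:
P = 3/15 × 2/14 × 3/13 = 18/2730 = 3/455.

3/455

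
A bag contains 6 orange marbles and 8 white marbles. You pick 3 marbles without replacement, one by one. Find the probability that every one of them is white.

P = 8/14 × 7/13 × 6/12 = 336/2184 = 2/13.

2/13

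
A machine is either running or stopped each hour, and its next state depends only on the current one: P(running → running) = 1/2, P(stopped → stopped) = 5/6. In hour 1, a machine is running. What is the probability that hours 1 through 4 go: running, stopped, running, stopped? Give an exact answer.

1/24

Hour 1 is given. For each transition, use the conditional probability from the current state:
P(stopped | running) = 1/2; P(running | stopped) = 1/6; P(stopped | running) = 1/2.
P = 1/2 × 1/6 × 1/2 = 1/24.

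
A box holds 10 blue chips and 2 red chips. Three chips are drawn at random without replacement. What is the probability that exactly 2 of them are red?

1/22

One ordering (red drawn first) has probability 2/12 × 1/11 × 10/10 = 20/1320 = 1/66.
There are C(3,2) = 3 such orderings, each equally likely, so P = 3 × 1/66 = 1/22.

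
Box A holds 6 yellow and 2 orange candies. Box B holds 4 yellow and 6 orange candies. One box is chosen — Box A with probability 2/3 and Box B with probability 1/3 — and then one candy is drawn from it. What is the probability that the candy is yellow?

19/30

From Box A: P(yellow) = 6/8.
From Box B: P(yellow) = 4/10.
Total probability = (2/3)(6/8) + (1/3)(4/10) = 19/30.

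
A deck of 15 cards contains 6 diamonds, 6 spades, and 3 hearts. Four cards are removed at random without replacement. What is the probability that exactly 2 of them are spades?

36/91

One ordering (spades drawn first) has probability 6/15 × 5/14 × 9/13 × 8/12 = 2160/32760 = 6/91.
There are C(4,2) = 6 such orderings, each equally likely, so P = 6 × 6/91 = 36/91.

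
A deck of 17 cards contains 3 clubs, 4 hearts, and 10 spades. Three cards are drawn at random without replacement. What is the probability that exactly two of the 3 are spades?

One ordering (spades drawn first) has probability 10/17 × 9/16 × 7/15 = 630/4080 = 21/136.
There are C(3,2) = 3 such orderings, each equally likely, so P = 3 × 21/136 = 63/136.

63/136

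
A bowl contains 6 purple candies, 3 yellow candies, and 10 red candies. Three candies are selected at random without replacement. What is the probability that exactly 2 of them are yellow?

One ordering (yellow drawn first) has probability 3/19 × 2/18 × 16/17 = 96/5814 = 16/969.
There are C(3,2) = 3 such orderings, each equally likely, so P = 3 × 16/969 = 16/323.

16/323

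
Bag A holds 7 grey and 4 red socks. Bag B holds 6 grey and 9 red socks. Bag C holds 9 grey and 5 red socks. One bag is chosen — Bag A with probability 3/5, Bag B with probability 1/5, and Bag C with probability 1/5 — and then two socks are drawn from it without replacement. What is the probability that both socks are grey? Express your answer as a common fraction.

From Bag A: P(both grey) = (7/11)(6/10) = 21/55.
From Bag B: P(both grey) = (6/15)(5/14) = 1/7.
From Bag C: P(both grey) = (9/14)(8/13) = 36/91.
Total probability = (3/5)(21/55) + (1/5)(1/7) + (1/5)(36/91) = 1204/3575.

1204/3575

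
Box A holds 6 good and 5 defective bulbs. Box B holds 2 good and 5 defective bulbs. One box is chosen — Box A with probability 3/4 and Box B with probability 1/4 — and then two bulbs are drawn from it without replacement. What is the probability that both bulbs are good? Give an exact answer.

50/231

From Box A: P(both good) = (6/11)(5/10) = 3/11.
From Box B: P(both good) = (2/7)(1/6) = 1/21.
Total probability = (3/4)(3/11) + (1/4)(1/21) = 50/231.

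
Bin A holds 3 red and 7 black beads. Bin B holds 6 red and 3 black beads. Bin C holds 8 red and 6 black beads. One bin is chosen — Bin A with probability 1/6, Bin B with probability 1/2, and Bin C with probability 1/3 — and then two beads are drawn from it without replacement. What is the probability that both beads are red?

1507/4680

From Bin A: P(both red) = (3/10)(2/9) = 1/15.
From Bin B: P(both red) = (6/9)(5/8) = 5/12.
From Bin C: P(both red) = (8/14)(7/13) = 4/13.
Total probability = (1/6)(1/15) + (1/2)(5/12) + (1/3)(4/13) = 1507/4680.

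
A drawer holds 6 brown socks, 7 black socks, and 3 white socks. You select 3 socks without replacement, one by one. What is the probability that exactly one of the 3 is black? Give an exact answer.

9/20

One ordering (black drawn first) has probability 7/16 × 9/15 × 8/14 = 504/3360 = 3/20.
There are C(3,1) = 3 such orderings, each equally likely, so P = 3 × 3/20 = 9/20.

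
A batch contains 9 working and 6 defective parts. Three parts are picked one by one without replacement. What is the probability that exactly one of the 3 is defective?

One ordering (defective drawn first) has probability 6/15 × 9/14 × 8/13 = 432/2730 = 72/455.
There are C(3,1) = 3 such orderings, each equally likely, so P = 3 × 72/455 = 216/455.

216/455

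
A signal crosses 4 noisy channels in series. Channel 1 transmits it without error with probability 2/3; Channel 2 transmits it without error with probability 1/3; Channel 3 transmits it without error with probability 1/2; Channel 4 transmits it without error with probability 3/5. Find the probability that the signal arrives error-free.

1/15

Multiplying along the chain,
P = 2/3 × 1/3 × 1/2 × 3/5 = 6/90 = 1/15.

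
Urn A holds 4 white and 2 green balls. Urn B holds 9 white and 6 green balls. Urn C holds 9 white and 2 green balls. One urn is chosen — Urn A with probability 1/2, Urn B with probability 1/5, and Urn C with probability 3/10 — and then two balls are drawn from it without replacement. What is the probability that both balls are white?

From Urn A: P(both white) = (4/6)(3/5) = 2/5.
From Urn B: P(both white) = (9/15)(8/14) = 12/35.
From Urn C: P(both white) = (9/11)(8/10) = 36/55.
Total probability = (1/2)(2/5) + (1/5)(12/35) + (3/10)(36/55) = 179/385.

179/385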